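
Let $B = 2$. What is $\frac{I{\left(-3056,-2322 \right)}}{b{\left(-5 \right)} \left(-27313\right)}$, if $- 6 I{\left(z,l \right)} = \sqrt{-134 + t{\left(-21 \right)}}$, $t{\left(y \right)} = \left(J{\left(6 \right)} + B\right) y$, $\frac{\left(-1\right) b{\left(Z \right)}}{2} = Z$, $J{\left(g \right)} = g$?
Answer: $\frac{i \sqrt{302}}{1638780} \approx 1.0604 \cdot 10^{-5} i$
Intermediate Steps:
$b{\left(Z \right)} = - 2 Z$
$t{\left(y \right)} = 8 y$ ($t{\left(y \right)} = \left(6 + 2\right) y = 8 y$)
$I{\left(z,l \right)} = - \frac{i \sqrt{302}}{6}$ ($I{\left(z,l \right)} = - \frac{\sqrt{-134 + 8 \left(-21\right)}}{6} = - \frac{\sqrt{-134 - 168}}{6} = - \frac{\sqrt{-302}}{6} = - \frac{i \sqrt{302}}{6}$)
$\frac{I{\left(-3056,-2322 \right)}}{b{\left(-5 \right)} \left(-27313\right)} = \frac{\left(- \frac{1}{6}\right) i \sqrt{302}}{\left(-2\right) \left(-5\right) \left(-27313\right)} = \frac{\left(- \frac{1}{6}\right) i \sqrt{302}}{10 \left(-27313\right)} = \frac{\left(- \frac{1}{6}\right) i \sqrt{302}}{-273130} = - \frac{i \sqrt{302}}{6} \left(- \frac{1}{273130}\right) = \frac{i \sqrt{302}}{1638780}$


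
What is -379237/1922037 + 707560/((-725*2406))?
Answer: -67382618689/111756841365 ≈ -0.60294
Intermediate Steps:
-379237/1922037 + 707560/((-725*2406)) = -379237*1/1922037 + 707560/(-1744350) = -379237/1922037 + 707560*(-1/1744350) = -379237/1922037 - 70756/174435 = -67382618689/111756841365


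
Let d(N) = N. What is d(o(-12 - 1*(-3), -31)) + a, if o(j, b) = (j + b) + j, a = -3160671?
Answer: -3160720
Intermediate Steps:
o(j, b) = b + 2*j (o(j, b) = (b + j) + j = b + 2*j)
d(o(-12 - 1*(-3), -31)) + a = (-31 + 2*(-12 - 1*(-3))) - 3160671 = (-31 + 2*(-12 + 3)) - 3160671 = (-31 + 2*(-9)) - 3160671 = (-31 - 18) - 3160671 = -49 - 3160671 = -3160720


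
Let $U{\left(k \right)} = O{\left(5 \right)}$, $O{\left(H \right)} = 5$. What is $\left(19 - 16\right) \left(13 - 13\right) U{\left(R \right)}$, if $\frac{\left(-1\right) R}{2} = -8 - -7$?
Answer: $0$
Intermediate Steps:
$R = 2$ ($R = - 2 \left(-8 - -7\right) = - 2 \left(-8 + 7\right) = \left(-2\right) \left(-1\right) = 2$)
$U{\left(k \right)} = 5$
$\left(19 - 16\right) \left(13 - 13\right) U{\left(R \right)} = \left(19 - 16\right) \left(13 - 13\right) 5 = 3 \cdot 0 \cdot 5 = 0 \cdot 5 = 0$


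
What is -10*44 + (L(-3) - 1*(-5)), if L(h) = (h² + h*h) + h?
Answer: -420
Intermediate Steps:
L(h) = h + 2*h² (L(h) = (h² + h²) + h = 2*h² + h = h + 2*h²)
-10*44 + (L(-3) - 1*(-5)) = -10*44 + (-3*(1 + 2*(-3)) - 1*(-5)) = -440 + (-3*(1 - 6) + 5) = -440 + (-3*(-5) + 5) = -440 + (15 + 5) = -440 + 20 = -420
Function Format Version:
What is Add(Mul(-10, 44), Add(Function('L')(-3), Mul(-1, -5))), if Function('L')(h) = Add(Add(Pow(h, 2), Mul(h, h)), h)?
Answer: -420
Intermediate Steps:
Function('L')(h) = Add(h, Mul(2, Pow(h, 2))) (Function('L')(h) = Add(Add(Pow(h, 2), Pow(h, 2)), h) = Add(Mul(2, Pow(h, 2)), h) = Add(h, Mul(2, Pow(h, 2))))
Add(Mul(-10, 44), Add(Function('L')(-3), Mul(-1, -5))) = Add(Mul(-10, 44), Add(Mul(-3, Add(1, Mul(2, -3))), Mul(-1, -5))) = Add(-440, Add(Mul(-3, Add(1, -6)), 5)) = Add(-440, Add(Mul(-3, -5), 5)) = Add(-440, Add(15, 5)) = Add(-440, 20) = -420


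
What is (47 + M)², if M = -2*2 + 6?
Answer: 2401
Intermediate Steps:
M = 2 (M = -4 + 6 = 2)
(47 + M)² = (47 + 2)² = 49² = 2401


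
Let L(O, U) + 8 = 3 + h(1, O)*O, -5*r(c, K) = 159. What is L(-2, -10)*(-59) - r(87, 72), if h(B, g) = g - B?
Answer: -136/5 ≈ -27.200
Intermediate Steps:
r(c, K) = -159/5 (r(c, K) = -1/5*159 = -159/5)
L(O, U) = -5 + O*(-1 + O) (L(O, U) = -8 + (3 + (O - 1*1)*O) = -8 + (3 + (O - 1)*O) = -8 + (3 + (-1 + O)*O) = -8 + (3 + O*(-1 + O)) = -5 + O*(-1 + O))
L(-2, -10)*(-59) - r(87, 72) = (-5 - 2*(-1 - 2))*(-59) - 1*(-159/5) = (-5 - 2*(-3))*(-59) + 159/5 = (-5 + 6)*(-59) + 159/5 = 1*(-59) + 159/5 = -59 + 159/5 = -136/5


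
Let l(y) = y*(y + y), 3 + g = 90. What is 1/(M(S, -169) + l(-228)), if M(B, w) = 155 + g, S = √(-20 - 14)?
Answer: 1/104210 ≈ 9.5960e-6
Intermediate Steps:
g = 87 (g = -3 + 90 = 87)
S = I*√34 (S = √(-34) = I*√34 ≈ 5.8309*I)
l(y) = 2*y² (l(y) = y*(2*y) = 2*y²)
M(B, w) = 242 (M(B, w) = 155 + 87 = 242)
1/(M(S, -169) + l(-228)) = 1/(242 + 2*(-228)²) = 1/(242 + 2*51984) = 1/(242 + 103968) = 1/104210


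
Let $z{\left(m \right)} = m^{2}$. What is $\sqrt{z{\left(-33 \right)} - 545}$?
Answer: $4 \sqrt{34} \approx 23.324$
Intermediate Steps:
$\sqrt{z{\left(-33 \right)} - 545} = \sqrt{\left(-33\right)^{2} - 545} = \sqrt{1089 - 545} = \sqrt{544} = 4 \sqrt{34}$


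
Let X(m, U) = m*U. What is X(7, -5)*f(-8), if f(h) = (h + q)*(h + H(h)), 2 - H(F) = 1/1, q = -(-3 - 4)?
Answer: -245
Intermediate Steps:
q = 7 (q = -1*(-7) = 7)
H(F) = 1 (H(F) = 2 - 1/1 = 2 - 1*1 = 2 - 1 = 1)
X(m, U) = U*m
f(h) = (1 + h)*(7 + h) (f(h) = (h + 7)*(h + 1) = (7 + h)*(1 + h) = (1 + h)*(7 + h))
X(7, -5)*f(-8) = (-5*7)*(7 + (-8)² + 8*(-8)) = -35*(7 + 64 - 64) = -35*7 = -245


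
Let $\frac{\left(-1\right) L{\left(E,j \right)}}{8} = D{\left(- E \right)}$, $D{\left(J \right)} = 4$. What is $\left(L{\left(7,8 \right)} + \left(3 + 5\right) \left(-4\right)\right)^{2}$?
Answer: $4096$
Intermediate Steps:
$L{\left(E,j \right)} = -32$ ($L{\left(E,j \right)} = \left(-8\right) 4 = -32$)
$\left(L{\left(7,8 \right)} + \left(3 + 5\right) \left(-4\right)\right)^{2} = \left(-32 + \left(3 + 5\right) \left(-4\right)\right)^{2} = \left(-32 + 8 \left(-4\right)\right)^{2} = \left(-32 - 32\right)^{2} = \left(-64\right)^{2} = 4096$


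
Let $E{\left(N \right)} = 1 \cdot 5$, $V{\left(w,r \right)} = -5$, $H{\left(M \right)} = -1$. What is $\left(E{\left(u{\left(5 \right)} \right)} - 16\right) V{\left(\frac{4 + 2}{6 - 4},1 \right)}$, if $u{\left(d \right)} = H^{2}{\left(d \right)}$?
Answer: $55$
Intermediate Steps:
$u{\left(d \right)} = 1$ ($u{\left(d \right)} = \left(-1\right)^{2} = 1$)
$E{\left(N \right)} = 5$
$\left(E{\left(u{\left(5 \right)} \right)} - 16\right) V{\left(\frac{4 + 2}{6 - 4},1 \right)} = \left(5 - 16\right) \left(-5\right) = \left(-11\right) \left(-5\right) = 55$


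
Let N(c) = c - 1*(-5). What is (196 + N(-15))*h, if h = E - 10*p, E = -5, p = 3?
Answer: -6510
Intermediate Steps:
h = -35 (h = -5 - 10*3 = -5 - 30 = -35)
N(c) = 5 + c (N(c) = c + 5 = 5 + c)
(196 + N(-15))*h = (196 + (5 - 15))*(-35) = (196 - 10)*(-35) = 186*(-35) = -6510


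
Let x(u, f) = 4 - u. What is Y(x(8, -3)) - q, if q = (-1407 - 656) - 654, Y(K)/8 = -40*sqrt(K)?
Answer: 2717 - 640*I ≈ 2717.0 - 640.0*I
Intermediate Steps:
Y(K) = -320*sqrt(K) (Y(K) = 8*(-40*sqrt(K)) = -320*sqrt(K))
q = -2717 (q = -2063 - 654 = -2717)
Y(x(8, -3)) - q = -320*sqrt(4 - 1*8) - 1*(-2717) = -320*sqrt(4 - 8) + 2717 = -640*I + 2717 = 2717 - 640*I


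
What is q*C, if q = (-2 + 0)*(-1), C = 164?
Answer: 328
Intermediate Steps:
q = 2 (q = -2*(-1) = 2)
q*C = 2*164 = 328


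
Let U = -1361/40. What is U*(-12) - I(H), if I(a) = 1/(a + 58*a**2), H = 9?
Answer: 19218671/47070 ≈ 408.30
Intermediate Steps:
U = -1361/40 (U = -1361*1/40 = -1361/40 ≈ -34.025)
U*(-12) - I(H) = -1361/40*(-12) - 1/(9*(1 + 58*9)) = 4083/10 - 1/(9*(1 + 522)) = 4083/10 - 1/(9*523) = 4083/10 - 1*1/4707 = 4083/10 - 1/4707 = 19218671/47070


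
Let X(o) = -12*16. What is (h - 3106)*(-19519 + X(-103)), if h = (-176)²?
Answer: -549345570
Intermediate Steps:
X(o) = -192
h = 30976
(h - 3106)*(-19519 + X(-103)) = (30976 - 3106)*(-19519 - 192) = 27870*(-19711) = -549345570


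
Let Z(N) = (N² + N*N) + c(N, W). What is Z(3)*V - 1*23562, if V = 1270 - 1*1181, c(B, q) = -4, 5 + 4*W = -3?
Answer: -22316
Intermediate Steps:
W = -2 (W = -5/4 + (¼)*(-3) = -5/4 - ¾ = -2)
Z(N) = -4 + 2*N² (Z(N) = (N² + N*N) - 4 = (N² + N²) - 4 = 2*N² - 4 = -4 + 2*N²)
V = 89 (V = 1270 - 1181 = 89)
Z(3)*V - 1*23562 = (-4 + 2*3²)*89 - 1*23562 = (-4 + 2*9)*89 - 23562 = (-4 + 18)*89 - 23562 = 14*89 - 23562 = 1246 - 23562 = -22316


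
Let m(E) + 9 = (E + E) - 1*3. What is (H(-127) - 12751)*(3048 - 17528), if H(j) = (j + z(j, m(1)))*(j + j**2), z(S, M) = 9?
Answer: 27526291760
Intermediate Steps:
m(E) = -12 + 2*E (m(E) = -9 + ((E + E) - 1*3) = -9 + (2*E - 3) = -9 + (-3 + 2*E) = -12 + 2*E)
H(j) = (9 + j)*(j + j**2) (H(j) = (j + 9)*(j + j**2) = (9 + j)*(j + j**2))
(H(-127) - 12751)*(3048 - 17528) = (-127*(9 + (-127)**2 + 10*(-127)) - 12751)*(3048 - 17528) = (-127*(9 + 16129 - 1270) - 12751)*(-14480) = (-127*14868 - 12751)*(-14480) = (-1888236 - 12751)*(-14480) = -1900987*(-14480) = 27526291760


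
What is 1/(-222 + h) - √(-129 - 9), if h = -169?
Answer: -1/391 - I*√138 ≈ -0.0025575 - 11.747*I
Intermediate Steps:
1/(-222 + h) - √(-129 - 9) = 1/(-222 - 169) - √(-129 - 9) = 1/(-391) - √(-138) = -1/391 - I*√138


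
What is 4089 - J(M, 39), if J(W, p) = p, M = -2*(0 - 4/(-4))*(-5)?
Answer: 4050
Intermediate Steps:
M = 10 (M = -2*(0 - 4*(-1/4))*(-5) = -2*(0 + 1)*(-5) = -2*(-5) = 10)
4089 - J(M, 39) = 4089 - 1*39 = 4089 - 39 = 4050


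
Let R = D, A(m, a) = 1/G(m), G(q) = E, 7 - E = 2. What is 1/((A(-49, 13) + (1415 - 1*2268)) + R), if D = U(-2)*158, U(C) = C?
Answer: -5/5844 ≈ -0.00085558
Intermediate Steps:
E = 5 (E = 7 - 1*2 = 7 - 2 = 5)
G(q) = 5
A(m, a) = 1/5
D = -316 (D = -2*158 = -316)
R = -316
1/((A(-49, 13) + (1415 - 1*2268)) + R) = 1/((1/5 + (1415 - 1*2268)) - 316) = 1/((1/5 + (1415 - 2268)) - 316) = 1/((1/5 - 853) - 316) = 1/(-4264/5 - 316) = 1/(-5844/5) = -5/5844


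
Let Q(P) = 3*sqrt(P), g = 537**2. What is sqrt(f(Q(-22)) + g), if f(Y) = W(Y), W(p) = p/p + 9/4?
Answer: sqrt(1153489)/2 ≈ 537.00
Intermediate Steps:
W(p) = 13/4 (W(p) = 1 + 9*(1/4) = 1 + 9/4 = 13/4)
g = 288369
f(Y) = 13/4
sqrt(f(Q(-22)) + g) = sqrt(13/4 + 288369) = sqrt(1153489/4) = sqrt(1153489)/2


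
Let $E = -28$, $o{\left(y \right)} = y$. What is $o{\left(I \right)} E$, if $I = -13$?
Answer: $364$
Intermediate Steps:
$o{\left(I \right)} E = \left(-13\right) \left(-28\right) = 364$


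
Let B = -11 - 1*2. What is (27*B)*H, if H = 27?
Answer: -9477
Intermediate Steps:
B = -13 (B = -11 - 2 = -13)
(27*B)*H = (27*(-13))*27 = -351*27 = -9477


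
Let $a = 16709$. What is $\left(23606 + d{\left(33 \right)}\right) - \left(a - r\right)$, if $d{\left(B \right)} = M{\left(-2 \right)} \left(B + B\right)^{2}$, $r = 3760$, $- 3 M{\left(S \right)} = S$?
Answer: $13561$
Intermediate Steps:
$M{\left(S \right)} = - \frac{S}{3}$
$d{\left(B \right)} = \frac{8 B^{2}}{3}$ ($d{\left(B \right)} = \left(- \frac{1}{3}\right) \left(-2\right) \left(B + B\right)^{2} = \frac{2 \left(2 B\right)^{2}}{3} = \frac{2 \cdot 4 B^{2}}{3} = \frac{8 B^{2}}{3}$)
$\left(23606 + d{\left(33 \right)}\right) - \left(a - r\right) = \left(23606 + \frac{8 \cdot 33^{2}}{3}\right) + \left(3760 - 16709\right) = \left(23606 + \frac{8}{3} \cdot 1089\right) + \left(3760 - 16709\right) = \left(23606 + 2904\right) - 12949 = 26510 - 12949 = 13561$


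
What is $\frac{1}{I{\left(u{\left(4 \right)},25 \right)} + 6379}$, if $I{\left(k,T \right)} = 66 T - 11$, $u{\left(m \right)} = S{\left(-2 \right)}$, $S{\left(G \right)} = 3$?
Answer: $\frac{1}{8018} \approx 0.00012472$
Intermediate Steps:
$u{\left(m \right)} = 3$
$I{\left(k,T \right)} = -11 + 66 T$
$\frac{1}{I{\left(u{\left(4 \right)},25 \right)} + 6379} = \frac{1}{\left(-11 + 66 \cdot 25\right) + 6379} = \frac{1}{\left(-11 + 1650\right) + 6379} = \frac{1}{1639 + 6379} = \frac{1}{8018}$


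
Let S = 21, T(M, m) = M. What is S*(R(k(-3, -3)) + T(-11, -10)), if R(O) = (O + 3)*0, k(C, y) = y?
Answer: -231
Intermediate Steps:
R(O) = 0 (R(O) = (3 + O)*0 = 0)
S*(R(k(-3, -3)) + T(-11, -10)) = 21*(0 - 11) = 21*(-11) = -231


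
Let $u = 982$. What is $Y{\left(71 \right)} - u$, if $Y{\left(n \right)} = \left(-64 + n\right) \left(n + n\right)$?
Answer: $12$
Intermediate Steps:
$Y{\left(n \right)} = 2 n \left(-64 + n\right)$ ($Y{\left(n \right)} = \left(-64 + n\right) 2 n = 2 n \left(-64 + n\right)$)
$Y{\left(71 \right)} - u = 2 \cdot 71 \left(-64 + 71\right) - 982 = 2 \cdot 71 \cdot 7 - 982 = 994 - 982 = 12$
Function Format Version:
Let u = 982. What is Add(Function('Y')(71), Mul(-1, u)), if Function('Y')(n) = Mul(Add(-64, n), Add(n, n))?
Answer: 12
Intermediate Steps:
Function('Y')(n) = Mul(2, n, Add(-64, n)) (Function('Y')(n) = Mul(Add(-64, n), Mul(2, n)) = Mul(2, n, Add(-64, n)))
Add(Function('Y')(71), Mul(-1, u)) = Add(Mul(2, 71, Add(-64, 71)), Mul(-1, 982)) = Add(Mul(2, 71, 7), -982) = Add(994, -982) = 12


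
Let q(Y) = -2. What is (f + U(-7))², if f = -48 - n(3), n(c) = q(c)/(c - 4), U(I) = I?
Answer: 3249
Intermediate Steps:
n(c) = -2/(-4 + c) (n(c) = -2/(c - 4) = -2/(-4 + c))
f = -50 (f = -48 - (-2)/(-4 + 3) = -48 - (-2)/(-1) = -48 - (-2)*(-1) = -48 - 1*2 = -48 - 2 = -50)
(f + U(-7))² = (-50 - 7)² = (-57)² = 3249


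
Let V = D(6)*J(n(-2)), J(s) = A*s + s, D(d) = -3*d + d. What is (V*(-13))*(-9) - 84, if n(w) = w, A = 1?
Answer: 5532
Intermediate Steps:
D(d) = -2*d
J(s) = 2*s (J(s) = 1*s + s = s + s = 2*s)
V = 48 (V = (-2*6)*(2*(-2)) = -12*(-4) = 48)
(V*(-13))*(-9) - 84 = (48*(-13))*(-9) - 84 = -624*(-9) - 84 = 5616 - 84 = 5532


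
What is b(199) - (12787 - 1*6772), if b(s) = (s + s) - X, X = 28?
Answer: -5645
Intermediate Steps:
b(s) = -28 + 2*s (b(s) = (s + s) - 1*28 = 2*s - 28 = -28 + 2*s)
b(199) - (12787 - 1*6772) = (-28 + 2*199) - (12787 - 1*6772) = (-28 + 398) - (12787 - 6772) = 370 - 1*6015 = 370 - 6015 = -5645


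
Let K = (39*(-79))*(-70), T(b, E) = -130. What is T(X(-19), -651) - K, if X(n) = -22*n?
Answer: -215800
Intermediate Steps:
K = 215670 (K = -3081*(-70) = 215670)
T(X(-19), -651) - K = -130 - 1*215670 = -130 - 215670 = -215800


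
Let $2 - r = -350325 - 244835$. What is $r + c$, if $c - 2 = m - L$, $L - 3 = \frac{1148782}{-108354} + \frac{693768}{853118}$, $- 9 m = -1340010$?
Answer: $\frac{17195011898142194}{23109686943} \approx 7.4406 \cdot 10^{5}$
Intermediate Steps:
$m = 148890$ ($m = \left(- \frac{1}{9}\right) \left(-1340010\right) = 148890$)
$L = - \frac{156889455272}{23109686943}$ ($L = 3 + \left(\frac{1148782}{-108354} + \frac{693768}{853118}\right) = 3 + \left(1148782 \left(- \frac{1}{108354}\right) + 693768 \cdot \frac{1}{853118}\right) = 3 + \left(- \frac{574391}{54177} + \frac{346884}{426559}\right) = 3 - \frac{226218516101}{23109686943} = - \frac{156889455272}{23109686943} \approx -6.7889$)
$r = 595162$ ($r = 2 - \left(-350325 - 244835\right) = 2 - -595160 = 2 + 595160 = 595162$)
$c = \frac{3441004397772428}{23109686943}$ ($c = 2 + \left(148890 - - \frac{156889455272}{23109686943}\right) = 2 + \left(148890 + \frac{156889455272}{23109686943}\right) = 2 + \frac{3440958178398542}{23109686943} = \frac{3441004397772428}{23109686943} \approx 1.489 \cdot 10^{5}$)
$r + c = 595162 + \frac{3441004397772428}{23109686943} = \frac{17195011898142194}{23109686943}$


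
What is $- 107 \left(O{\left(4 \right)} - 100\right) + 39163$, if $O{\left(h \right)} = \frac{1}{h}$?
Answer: $\frac{199345}{4} \approx 49836.0$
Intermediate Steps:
$- 107 \left(O{\left(4 \right)} - 100\right) + 39163 = - 107 \left(\frac{1}{4} - 100\right) + 39163 = \left(-107\right) \left(- \frac{399}{4}\right) + 39163 = \frac{42693}{4} + 39163 = \frac{199345}{4}$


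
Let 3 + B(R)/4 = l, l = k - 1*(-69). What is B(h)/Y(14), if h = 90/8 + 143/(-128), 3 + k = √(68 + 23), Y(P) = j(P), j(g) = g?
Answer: 18 + 2*√91/7 ≈ 20.726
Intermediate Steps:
Y(P) = P
k = -3 + √91 (k = -3 + √(68 + 23) = -3 + √91 ≈ 6.5394)
l = 66 + √91 (l = (-3 + √91) - 1*(-69) = (-3 + √91) + 69 = 66 + √91 ≈ 75.539)
h = 1297/128 (h = 90*(⅛) + 143*(-1/128) = 45/4 - 143/128 = 1297/128 ≈ 10.133)
B(R) = 252 + 4*√91 (B(R) = -12 + 4*(66 + √91) = -12 + (264 + 4*√91) = 252 + 4*√91)
B(h)/Y(14) = (252 + 4*√91)/14 = (252 + 4*√91)*(1/14) = 18 + 2*√91/7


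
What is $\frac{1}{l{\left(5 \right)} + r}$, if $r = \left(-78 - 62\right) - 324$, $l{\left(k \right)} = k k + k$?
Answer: $- \frac{1}{434} \approx -0.0023041$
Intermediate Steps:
$l{\left(k \right)} = k + k^{2}$ ($l{\left(k \right)} = k^{2} + k = k + k^{2}$)
$r = -464$ ($r = -140 - 324 = -464$)
$\frac{1}{l{\left(5 \right)} + r} = \frac{1}{5 \left(1 + 5\right) - 464} = \frac{1}{5 \cdot 6 - 464} = \frac{1}{30 - 464} = \frac{1}{-434} = - \frac{1}{434}$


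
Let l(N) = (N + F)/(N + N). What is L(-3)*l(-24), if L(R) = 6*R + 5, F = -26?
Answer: -325/24 ≈ -13.542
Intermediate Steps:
L(R) = 5 + 6*R
l(N) = (-26 + N)/(2*N) (l(N) = (N - 26)/(N + N) = (-26 + N)/((2*N)) = (-26 + N)*(1/(2*N)) = (-26 + N)/(2*N))
L(-3)*l(-24) = (5 + 6*(-3))*((½)*(-26 - 24)/(-24)) = (5 - 18)*((½)*(-1/24)*(-50)) = -13*25/24 = -325/24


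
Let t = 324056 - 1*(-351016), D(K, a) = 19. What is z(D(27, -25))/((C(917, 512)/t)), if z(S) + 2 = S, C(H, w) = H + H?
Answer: 5738112/917 ≈ 6257.5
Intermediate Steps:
C(H, w) = 2*H
t = 675072 (t = 324056 + 351016 = 675072)
z(S) = -2 + S
z(D(27, -25))/((C(917, 512)/t)) = (-2 + 19)/(((2*917)/675072)) = 17/((1834*(1/675072))) = 17/(917/337536) = 17*(337536/917) = 5738112/917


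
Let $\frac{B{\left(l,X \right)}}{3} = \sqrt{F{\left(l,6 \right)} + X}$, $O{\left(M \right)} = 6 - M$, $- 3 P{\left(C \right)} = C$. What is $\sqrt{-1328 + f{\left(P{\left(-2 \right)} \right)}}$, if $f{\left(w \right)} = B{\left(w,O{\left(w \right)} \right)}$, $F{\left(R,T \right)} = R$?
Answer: $\sqrt{-1328 + 3 \sqrt{6}} \approx 36.341 i$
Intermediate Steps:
$P{\left(C \right)} = - \frac{C}{3}$
$B{\left(l,X \right)} = 3 \sqrt{X + l}$ ($B{\left(l,X \right)} = 3 \sqrt{l + X} = 3 \sqrt{X + l}$)
$f{\left(w \right)} = 3 \sqrt{6}$ ($f{\left(w \right)} = 3 \sqrt{\left(6 - w\right) + w} = 3 \sqrt{6}$)
$\sqrt{-1328 + f{\left(P{\left(-2 \right)} \right)}} = \sqrt{-1328 + 3 \sqrt{6}}$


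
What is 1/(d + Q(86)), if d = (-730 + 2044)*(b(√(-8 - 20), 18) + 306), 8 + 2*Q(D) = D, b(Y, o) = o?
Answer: 1/425775 ≈ 2.3487e-6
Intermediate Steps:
Q(D) = -4 + D/2
d = 425736 (d = (-730 + 2044)*(18 + 306) = 1314*324 = 425736)
1/(d + Q(86)) = 1/(425736 + (-4 + (½)*86)) = 1/(425736 + (-4 + 43)) = 1/(425736 + 39) = 1/425775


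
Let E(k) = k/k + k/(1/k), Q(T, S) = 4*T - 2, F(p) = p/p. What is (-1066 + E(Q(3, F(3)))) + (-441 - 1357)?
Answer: -2763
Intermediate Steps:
F(p) = 1
Q(T, S) = -2 + 4*T
E(k) = 1 + k**2 (E(k) = 1 + k*k = 1 + k**2)
(-1066 + E(Q(3, F(3)))) + (-441 - 1357) = (-1066 + (1 + (-2 + 4*3)**2)) + (-441 - 1357) = (-1066 + (1 + (-2 + 12)**2)) - 1798 = (-1066 + (1 + 10**2)) - 1798 = (-1066 + (1 + 100)) - 1798 = (-1066 + 101) - 1798 = -965 - 1798 = -2763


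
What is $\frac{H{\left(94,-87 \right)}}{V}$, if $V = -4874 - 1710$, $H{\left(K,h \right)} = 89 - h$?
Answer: $- \frac{22}{823} \approx -0.026731$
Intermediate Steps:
$V = -6584$ ($V = -4874 - 1710 = -6584$)
$\frac{H{\left(94,-87 \right)}}{V} = \frac{89 - -87}{-6584} = \left(89 + 87\right) \left(- \frac{1}{6584}\right) = 176 \left(- \frac{1}{6584}\right) = - \frac{22}{823}$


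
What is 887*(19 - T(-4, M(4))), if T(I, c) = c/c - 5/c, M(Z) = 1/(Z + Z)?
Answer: 51446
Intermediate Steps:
M(Z) = 1/(2*Z)
T(I, c) = 1 - 5/c
887*(19 - T(-4, M(4))) = 887*(19 - (-5 + (1/2)/4)/((1/2)/4)) = 887*(19 - (-5 + (1/2)*(1/4))/((1/2)*(1/4))) = 887*(19 - (-5 + 1/8)/1/8) = 887*(19 - 8*(-39)/8) = 887*(19 - 1*(-39)) = 887*(19 + 39) = 887*58 = 51446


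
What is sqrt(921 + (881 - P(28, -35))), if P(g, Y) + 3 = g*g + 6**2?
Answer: sqrt(985) ≈ 31.385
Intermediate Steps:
P(g, Y) = 33 + g**2 (P(g, Y) = -3 + (g*g + 6**2) = -3 + (g**2 + 36) = -3 + (36 + g**2) = 33 + g**2)
sqrt(921 + (881 - P(28, -35))) = sqrt(921 + (881 - (33 + 28**2))) = sqrt(921 + (881 - (33 + 784))) = sqrt(921 + (881 - 1*817)) = sqrt(921 + (881 - 817)) = sqrt(921 + 64) = sqrt(985)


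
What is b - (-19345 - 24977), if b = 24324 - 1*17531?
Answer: 51115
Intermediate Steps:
b = 6793 (b = 24324 - 17531 = 6793)
b - (-19345 - 24977) = 6793 - (-19345 - 24977) = 6793 - 1*(-44322) = 6793 + 44322 = 51115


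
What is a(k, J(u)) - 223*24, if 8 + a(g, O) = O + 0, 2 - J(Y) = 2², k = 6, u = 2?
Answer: -5362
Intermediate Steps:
J(Y) = -2 (J(Y) = 2 - 1*2² = 2 - 1*4 = 2 - 4 = -2)
a(g, O) = -8 + O (a(g, O) = -8 + (O + 0) = -8 + O)
a(k, J(u)) - 223*24 = (-8 - 2) - 223*24 = -10 - 5352 = -5362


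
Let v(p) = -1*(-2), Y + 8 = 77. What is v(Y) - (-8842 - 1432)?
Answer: 10276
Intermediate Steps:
Y = 69 (Y = -8 + 77 = 69)
v(p) = 2
v(Y) - (-8842 - 1432) = 2 - (-8842 - 1432) = 2 - 1*(-10274) = 2 + 10274 = 10276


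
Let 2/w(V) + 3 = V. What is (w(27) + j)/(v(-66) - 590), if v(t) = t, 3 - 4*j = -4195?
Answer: -12595/7872 ≈ -1.6000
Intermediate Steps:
j = 2099/2 (j = ¾ - ¼*(-4195) = ¾ + 4195/4 = 2099/2 ≈ 1049.5)
w(V) = 2/(-3 + V)
(w(27) + j)/(v(-66) - 590) = (2/(-3 + 27) + 2099/2)/(-66 - 590) = (2/24 + 2099/2)/(-656) = (2*(1/24) + 2099/2)*(-1/656) = (1/12 + 2099/2)*(-1/656) = (12595/12)*(-1/656) = -12595/7872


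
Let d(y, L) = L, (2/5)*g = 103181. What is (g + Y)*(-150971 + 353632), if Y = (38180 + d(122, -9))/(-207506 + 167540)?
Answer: 1044645656666242/19983 ≈ 5.2277e+10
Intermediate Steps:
g = 515905/2 (g = (5/2)*103181 = 515905/2 ≈ 2.5795e+5)
Y = -38171/39966 (Y = (38180 - 9)/(-207506 + 167540) = 38171/(-39966) = 38171*(-1/39966) = -38171/39966 ≈ -0.95509)
(g + Y)*(-150971 + 353632) = (515905/2 - 38171/39966)*(-150971 + 353632) = (5154645722/19983)*202661 = 1044645656666242/19983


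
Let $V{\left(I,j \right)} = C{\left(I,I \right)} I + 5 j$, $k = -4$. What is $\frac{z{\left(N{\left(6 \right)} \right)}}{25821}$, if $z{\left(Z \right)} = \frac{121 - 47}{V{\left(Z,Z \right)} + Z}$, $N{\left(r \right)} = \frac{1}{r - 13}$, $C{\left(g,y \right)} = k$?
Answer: $- \frac{259}{25821} \approx -0.010031$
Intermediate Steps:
$C{\left(g,y \right)} = -4$
$V{\left(I,j \right)} = - 4 I + 5 j$
$N{\left(r \right)} = \frac{1}{-13 + r}$
$z{\left(Z \right)} = \frac{37}{Z}$ ($z{\left(Z \right)} = \frac{121 - 47}{\left(- 4 Z + 5 Z\right) + Z} = \frac{74}{Z + Z} = \frac{74}{2 Z} = 74 \frac{1}{2 Z} = \frac{37}{Z}$)
$\frac{z{\left(N{\left(6 \right)} \right)}}{25821} = \frac{37 \frac{1}{\frac{1}{-13 + 6}}}{25821} = \frac{37}{\frac{1}{-7}} \cdot \frac{1}{25821} = \frac{37}{- \frac{1}{7}} \cdot \frac{1}{25821} = 37 \left(-7\right) \frac{1}{25821} = \left(-259\right) \frac{1}{25821} = - \frac{259}{25821}$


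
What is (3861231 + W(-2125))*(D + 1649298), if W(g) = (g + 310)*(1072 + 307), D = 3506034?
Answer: 7002724600872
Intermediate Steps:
W(g) = 427490 + 1379*g (W(g) = (310 + g)*1379 = 427490 + 1379*g)
(3861231 + W(-2125))*(D + 1649298) = (3861231 + (427490 + 1379*(-2125)))*(3506034 + 1649298) = (3861231 + (427490 - 2930375))*5155332 = (3861231 - 2502885)*5155332 = 1358346*5155332 = 7002724600872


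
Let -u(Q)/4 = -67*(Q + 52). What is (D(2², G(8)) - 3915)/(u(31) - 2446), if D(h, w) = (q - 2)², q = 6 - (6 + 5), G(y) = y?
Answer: -1933/9899 ≈ -0.19527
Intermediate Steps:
u(Q) = 13936 + 268*Q (u(Q) = -(-268)*(Q + 52) = -(-268)*(52 + Q) = -4*(-3484 - 67*Q) = 13936 + 268*Q)
q = -5 (q = 6 - 1*11 = 6 - 11 = -5)
D(h, w) = 49 (D(h, w) = (-5 - 2)² = (-7)² = 49)
(D(2², G(8)) - 3915)/(u(31) - 2446) = (49 - 3915)/((13936 + 268*31) - 2446) = -3866/((13936 + 8308) - 2446) = -3866/(22244 - 2446) = -3866/19798 = -3866*1/19798 = -1933/9899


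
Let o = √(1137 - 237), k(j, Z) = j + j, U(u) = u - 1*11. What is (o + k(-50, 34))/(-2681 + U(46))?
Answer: 5/189 ≈ 0.026455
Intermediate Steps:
U(u) = -11 + u (U(u) = u - 11 = -11 + u)
k(j, Z) = 2*j
o = 30 (o = √900 = 30)
(o + k(-50, 34))/(-2681 + U(46)) = (30 + 2*(-50))/(-2681 + (-11 + 46)) = (30 - 100)/(-2681 + 35) = -70/(-2646) = -70*(-1/2646) = 5/189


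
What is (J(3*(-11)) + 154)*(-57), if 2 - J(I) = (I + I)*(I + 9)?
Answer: 81396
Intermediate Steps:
J(I) = 2 - 2*I*(9 + I) (J(I) = 2 - (I + I)*(I + 9) = 2 - 2*I*(9 + I))
(J(3*(-11)) + 154)*(-57) = ((2 - 54*(-11) - 2*(3*(-11))²) + 154)*(-57) = ((2 - 18*(-33) - 2*(-33)²) + 154)*(-57) = ((2 + 594 - 2*1089) + 154)*(-57) = ((2 + 594 - 2178) + 154)*(-57) = (-1582 + 154)*(-57) = -1428*(-57) = 81396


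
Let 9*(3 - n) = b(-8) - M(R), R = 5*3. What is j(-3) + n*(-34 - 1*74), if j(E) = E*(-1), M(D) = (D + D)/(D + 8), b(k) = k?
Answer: -9951/23 ≈ -432.65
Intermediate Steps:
R = 15
M(D) = 2*D/(8 + D) (M(D) = (2*D)/(8 + D) = 2*D/(8 + D))
j(E) = -E
n = 835/207 (n = 3 - (-8 - 2*15/(8 + 15))/9 = 3 - (-8 - 2*15/23)/9 = 3 - (-8 - 1*30/23)/9 = 3 - (-8 - 30/23)/9 = 3 - ⅑*(-214/23) = 3 + 214/207 = 835/207 ≈ 4.0338)
j(-3) + n*(-34 - 1*74) = -1*(-3) + 835*(-34 - 1*74)/207 = 3 + 835*(-34 - 74)/207 = 3 + (835/207)*(-108) = 3 - 10020/23 = -9951/23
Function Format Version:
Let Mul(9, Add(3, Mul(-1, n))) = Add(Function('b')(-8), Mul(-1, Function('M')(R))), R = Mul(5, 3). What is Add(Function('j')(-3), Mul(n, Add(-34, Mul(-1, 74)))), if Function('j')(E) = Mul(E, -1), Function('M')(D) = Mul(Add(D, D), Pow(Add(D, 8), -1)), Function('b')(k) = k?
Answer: Rational(-9951, 23) ≈ -432.65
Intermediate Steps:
R = 15
Function('M')(D) = Mul(2, D, Pow(Add(8, D), -1)) (Function('M')(D) = Mul(Mul(2, D), Pow(Add(8, D), -1)) = Mul(2, D, Pow(Add(8, D), -1)))
Function('j')(E) = Mul(-1, E)
n = Rational(835, 207) (n = Add(3, Mul(Rational(-1, 9), Add(-8, Mul(-1, Mul(2, 15, Pow(Add(8, 15), -1)))))) = Add(3, Mul(Rational(-1, 9), Add(-8, Mul(-1, Mul(2, 15, Pow(23, -1)))))) = Add(3, Mul(Rational(-1, 9), Add(-8, Mul(-1, Mul(2, 15, Rational(1, 23)))))) = Add(3, Mul(Rational(-1, 9), Add(-8, Mul(-1, Rational(30, 23))))) = Add(3, Mul(Rational(-1, 9), Add(-8, Rational(-30, 23)))) = Add(3, Mul(Rational(-1, 9), Rational(-214, 23))) = Add(3, Rational(214, 207)) = Rational(835, 207) ≈ 4.0338)
Add(Function('j')(-3), Mul(n, Add(-34, Mul(-1, 74)))) = Add(Mul(-1, -3), Mul(Rational(835, 207), Add(-34, Mul(-1, 74)))) = Add(3, Mul(Rational(835, 207), Add(-34, -74))) = Add(3, Mul(Rational(835, 207), -108)) = Add(3, Rational(-10020, 23)) = Rational(-9951, 23)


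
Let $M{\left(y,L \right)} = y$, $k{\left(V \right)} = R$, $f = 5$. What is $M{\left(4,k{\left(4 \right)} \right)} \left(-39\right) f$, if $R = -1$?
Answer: $-780$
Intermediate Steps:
$k{\left(V \right)} = -1$
$M{\left(4,k{\left(4 \right)} \right)} \left(-39\right) f = 4 \left(-39\right) 5 = \left(-156\right) 5 = -780$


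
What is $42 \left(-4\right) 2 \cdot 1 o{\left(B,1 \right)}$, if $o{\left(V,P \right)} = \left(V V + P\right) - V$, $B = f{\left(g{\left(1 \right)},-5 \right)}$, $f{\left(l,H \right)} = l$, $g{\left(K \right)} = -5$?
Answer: $-10416$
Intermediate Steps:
$B = -5$
$o{\left(V,P \right)} = P + V^{2} - V$ ($o{\left(V,P \right)} = \left(V^{2} + P\right) - V = \left(P + V^{2}\right) - V = P + V^{2} - V$)
$42 \left(-4\right) 2 \cdot 1 o{\left(B,1 \right)} = 42 \left(-4\right) 2 \cdot 1 \left(1 + \left(-5\right)^{2} - -5\right) = 42 \left(\left(-8\right) 1\right) \left(1 + 25 + 5\right) = 42 \left(-8\right) 31 = \left(-336\right) 31 = -10416$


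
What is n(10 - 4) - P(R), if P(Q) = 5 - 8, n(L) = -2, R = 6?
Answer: 1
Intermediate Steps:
P(Q) = -3
n(10 - 4) - P(R) = -2 - 1*(-3) = -2 + 3 = 1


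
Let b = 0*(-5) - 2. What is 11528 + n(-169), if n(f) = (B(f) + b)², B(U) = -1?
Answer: 11537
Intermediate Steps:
b = -2 (b = 0 - 2 = -2)
n(f) = 9 (n(f) = (-1 - 2)² = (-3)² = 9)
11528 + n(-169) = 11528 + 9 = 11537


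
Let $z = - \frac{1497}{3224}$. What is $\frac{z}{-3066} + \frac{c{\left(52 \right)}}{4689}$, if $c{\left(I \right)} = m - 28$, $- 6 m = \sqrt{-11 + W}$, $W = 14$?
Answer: $- \frac{89918173}{15449917392} - \frac{\sqrt{3}}{28134} \approx -0.0058815$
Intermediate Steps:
$z = - \frac{1497}{3224}$ ($z = \left(-1497\right) \frac{1}{3224} = - \frac{1497}{3224} \approx -0.46433$)
$m = - \frac{\sqrt{3}}{6}$ ($m = - \frac{\sqrt{-11 + 14}}{6} = - \frac{\sqrt{3}}{6} \approx -0.28868$)
$c{\left(I \right)} = -28 - \frac{\sqrt{3}}{6}$ ($c{\left(I \right)} = - \frac{\sqrt{3}}{6} - 28 = -28 - \frac{\sqrt{3}}{6}$)
$\frac{z}{-3066} + \frac{c{\left(52 \right)}}{4689} = - \frac{1497}{3224 \left(-3066\right)} + \frac{-28 - \frac{\sqrt{3}}{6}}{4689} = \left(- \frac{1497}{3224}\right) \left(- \frac{1}{3066}\right) + \left(-28 - \frac{\sqrt{3}}{6}\right) \frac{1}{4689} = \frac{499}{3294928} - \left(\frac{28}{4689} + \frac{\sqrt{3}}{28134}\right) = - \frac{89918173}{15449917392} - \frac{\sqrt{3}}{28134}$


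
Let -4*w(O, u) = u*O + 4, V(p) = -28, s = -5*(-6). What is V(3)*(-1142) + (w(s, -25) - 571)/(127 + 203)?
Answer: 21103391/660 ≈ 31975.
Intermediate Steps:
s = 30
w(O, u) = -1 - O*u/4 (w(O, u) = -(u*O + 4)/4 = -(O*u + 4)/4 = -(4 + O*u)/4 = -1 - O*u/4)
V(3)*(-1142) + (w(s, -25) - 571)/(127 + 203) = -28*(-1142) + ((-1 - ¼*30*(-25)) - 571)/(127 + 203) = 31976 + ((-1 + 375/2) - 571)/330 = 31976 + (373/2 - 571)*(1/330) = 31976 - 769/2*1/330 = 31976 - 769/660 = 21103391/660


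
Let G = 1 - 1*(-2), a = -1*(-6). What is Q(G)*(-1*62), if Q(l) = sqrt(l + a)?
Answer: -186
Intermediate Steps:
a = 6
G = 3 (G = 1 + 2 = 3)
Q(l) = sqrt(6 + l) (Q(l) = sqrt(l + 6) = sqrt(6 + l))
Q(G)*(-1*62) = sqrt(6 + 3)*(-1*62) = sqrt(9)*(-62) = 3*(-62) = -186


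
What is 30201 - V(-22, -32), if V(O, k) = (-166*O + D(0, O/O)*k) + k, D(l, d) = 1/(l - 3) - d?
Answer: 79615/3 ≈ 26538.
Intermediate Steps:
D(l, d) = 1/(-3 + l) - d
V(O, k) = -166*O - k/3 (V(O, k) = (-166*O + ((1 + 3*(O/O) - 1*O/O*0)/(-3 + 0))*k) + k = (-166*O + ((1 + 3*1 - 1*1*0)/(-3))*k) + k = (-166*O + (-(1 + 3 + 0)/3)*k) + k = (-166*O + (-1/3*4)*k) + k = (-166*O - 4*k/3) + k = -166*O - k/3)
30201 - V(-22, -32) = 30201 - (-166*(-22) - 1/3*(-32)) = 30201 - (3652 + 32/3) = 30201 - 1*10988/3 = 30201 - 10988/3 = 79615/3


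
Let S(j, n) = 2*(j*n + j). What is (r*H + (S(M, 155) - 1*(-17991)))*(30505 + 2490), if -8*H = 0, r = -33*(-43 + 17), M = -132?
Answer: -765253035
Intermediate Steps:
r = 858 (r = -33*(-26) = 858)
S(j, n) = 2*j + 2*j*n (S(j, n) = 2*(j + j*n) = 2*j + 2*j*n)
H = 0 (H = -1/8*0 = 0)
(r*H + (S(M, 155) - 1*(-17991)))*(30505 + 2490) = (858*0 + (2*(-132)*(1 + 155) - 1*(-17991)))*(30505 + 2490) = (0 + (2*(-132)*156 + 17991))*32995 = (0 + (-41184 + 17991))*32995 = (0 - 23193)*32995 = -23193*32995 = -765253035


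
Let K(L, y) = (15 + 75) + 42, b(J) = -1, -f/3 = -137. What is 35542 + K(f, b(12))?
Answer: 35674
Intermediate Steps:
f = 411 (f = -3*(-137) = 411)
K(L, y) = 132 (K(L, y) = 90 + 42 = 132)
35542 + K(f, b(12)) = 35542 + 132 = 35674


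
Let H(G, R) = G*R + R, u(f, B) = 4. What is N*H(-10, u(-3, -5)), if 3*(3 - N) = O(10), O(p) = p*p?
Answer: 1092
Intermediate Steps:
O(p) = p²
N = -91/3 (N = 3 - ⅓*10² = 3 - ⅓*100 = 3 - 100/3 = -91/3 ≈ -30.333)
H(G, R) = R + G*R
N*H(-10, u(-3, -5)) = -364*(1 - 10)/3 = -364*(-9)/3 = -91/3*(-36) = 1092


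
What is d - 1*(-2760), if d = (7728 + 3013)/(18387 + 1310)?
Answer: 54374461/19697 ≈ 2760.5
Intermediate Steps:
d = 10741/19697 ≈ 0.54531
d - 1*(-2760) = 10741/19697 - 1*(-2760) = 10741/19697 + 2760 = 54374461/19697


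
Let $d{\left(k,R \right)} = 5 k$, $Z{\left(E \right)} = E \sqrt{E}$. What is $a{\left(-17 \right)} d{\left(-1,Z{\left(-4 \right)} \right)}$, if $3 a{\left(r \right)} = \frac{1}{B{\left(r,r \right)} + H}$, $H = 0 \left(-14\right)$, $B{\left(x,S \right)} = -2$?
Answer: $\frac{5}{6} \approx 0.83333$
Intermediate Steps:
$H = 0$
$Z{\left(E \right)} = E^{\frac{3}{2}}$
$a{\left(r \right)} = - \frac{1}{6}$ ($a{\left(r \right)} = \frac{1}{3 \left(-2 + 0\right)} = \frac{1}{3 \left(-2\right)} = \frac{1}{3} \left(- \frac{1}{2}\right) = - \frac{1}{6}$)
$a{\left(-17 \right)} d{\left(-1,Z{\left(-4 \right)} \right)} = - \frac{5 \left(-1\right)}{6} = \left(- \frac{1}{6}\right) \left(-5\right) = \frac{5}{6}$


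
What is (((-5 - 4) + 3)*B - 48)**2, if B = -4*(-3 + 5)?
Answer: 0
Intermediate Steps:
B = -8 (B = -4*2 = -8)
(((-5 - 4) + 3)*B - 48)**2 = (((-5 - 4) + 3)*(-8) - 48)**2 = ((-9 + 3)*(-8) - 48)**2 = (-6*(-8) - 48)**2 = (48 - 48)**2 = 0**2 = 0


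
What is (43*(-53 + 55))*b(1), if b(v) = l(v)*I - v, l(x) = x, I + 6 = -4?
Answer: -946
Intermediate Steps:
I = -10 (I = -6 - 4 = -10)
b(v) = -11*v (b(v) = v*(-10) - v = -10*v - v = -11*v)
(43*(-53 + 55))*b(1) = (43*(-53 + 55))*(-11*1) = (43*2)*(-11) = 86*(-11) = -946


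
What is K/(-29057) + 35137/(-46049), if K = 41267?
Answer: -2921279892/1338045793 ≈ -2.1832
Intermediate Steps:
K/(-29057) + 35137/(-46049) = 41267/(-29057) + 35137/(-46049) = 41267*(-1/29057) + 35137*(-1/46049) = -41267/29057 - 35137/46049 = -2921279892/1338045793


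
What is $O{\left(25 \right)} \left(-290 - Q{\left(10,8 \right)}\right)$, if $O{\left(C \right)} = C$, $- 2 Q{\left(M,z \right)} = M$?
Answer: $-7125$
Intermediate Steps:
$Q{\left(M,z \right)} = - \frac{M}{2}$
$O{\left(25 \right)} \left(-290 - Q{\left(10,8 \right)}\right) = 25 \left(-290 - \left(- \frac{1}{2}\right) 10\right) = 25 \left(-290 - -5\right) = 25 \left(-290 + 5\right) = 25 \left(-285\right) = -7125$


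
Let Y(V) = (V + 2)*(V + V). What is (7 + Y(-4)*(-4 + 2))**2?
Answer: 625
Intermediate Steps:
Y(V) = 2*V*(2 + V) (Y(V) = (2 + V)*(2*V) = 2*V*(2 + V))
(7 + Y(-4)*(-4 + 2))**2 = (7 + (2*(-4)*(2 - 4))*(-4 + 2))**2 = (7 + (2*(-4)*(-2))*(-2))**2 = (7 + 16*(-2))**2 = (7 - 32)**2 = (-25)**2 = 625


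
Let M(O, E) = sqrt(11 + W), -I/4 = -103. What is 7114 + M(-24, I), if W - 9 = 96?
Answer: 7114 + 2*sqrt(29) ≈ 7124.8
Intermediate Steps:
I = 412 (I = -4*(-103) = 412)
W = 105 (W = 9 + 96 = 105)
M(O, E) = 2*sqrt(29) (M(O, E) = sqrt(11 + 105) = sqrt(116) = 2*sqrt(29))
7114 + M(-24, I) = 7114 + 2*sqrt(29)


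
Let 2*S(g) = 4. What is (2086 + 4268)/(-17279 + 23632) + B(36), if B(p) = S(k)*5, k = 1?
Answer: 69884/6353 ≈ 11.000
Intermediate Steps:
S(g) = 2 (S(g) = (½)*4 = 2)
B(p) = 10 (B(p) = 2*5 = 10)
(2086 + 4268)/(-17279 + 23632) + B(36) = (2086 + 4268)/(-17279 + 23632) + 10 = 6354/6353 + 10 = 69884/6353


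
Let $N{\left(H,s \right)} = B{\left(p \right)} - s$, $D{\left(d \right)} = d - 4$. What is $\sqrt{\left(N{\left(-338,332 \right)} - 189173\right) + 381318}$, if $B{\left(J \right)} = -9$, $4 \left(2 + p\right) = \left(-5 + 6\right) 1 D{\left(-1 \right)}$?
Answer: $2 \sqrt{47951} \approx 437.95$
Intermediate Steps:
$D{\left(d \right)} = -4 + d$
$p = - \frac{13}{4}$ ($p = -2 + \frac{\left(-5 + 6\right) 1 \left(-4 - 1\right)}{4} = -2 + \frac{1 \cdot 1 \left(-5\right)}{4} = -2 + \frac{1 \left(-5\right)}{4} = -2 + \frac{1}{4} \left(-5\right) = -2 - \frac{5}{4} = - \frac{13}{4} \approx -3.25$)
$N{\left(H,s \right)} = -9 - s$
$\sqrt{\left(N{\left(-338,332 \right)} - 189173\right) + 381318} = \sqrt{\left(\left(-9 - 332\right) - 189173\right) + 381318} = \sqrt{\left(-341 - 189173\right) + 381318} = \sqrt{-189514 + 381318} = \sqrt{191804} = 2 \sqrt{47951}$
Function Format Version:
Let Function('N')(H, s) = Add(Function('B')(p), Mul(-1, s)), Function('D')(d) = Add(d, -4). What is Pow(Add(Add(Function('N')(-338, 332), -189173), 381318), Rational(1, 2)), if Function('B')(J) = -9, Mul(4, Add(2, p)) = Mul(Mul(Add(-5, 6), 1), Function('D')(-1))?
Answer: Mul(2, Pow(47951, Rational(1, 2))) ≈ 437.95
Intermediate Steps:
Function('D')(d) = Add(-4, d)
p = Rational(-13, 4) (p = Add(-2, Mul(Rational(1, 4), Mul(Mul(Add(-5, 6), 1), Add(-4, -1)))) = Add(-2, Mul(Rational(1, 4), Mul(Mul(1, 1), -5))) = Add(-2, Mul(Rational(1, 4), Mul(1, -5))) = Add(-2, Mul(Rational(1, 4), -5)) = Add(-2, Rational(-5, 4)) = Rational(-13, 4) ≈ -3.2500)
Function('N')(H, s) = Add(-9, Mul(-1, s))
Pow(Add(Add(Function('N')(-338, 332), -189173), 381318), Rational(1, 2)) = Pow(Add(Add(Add(-9, Mul(-1, 332)), -189173), 381318), Rational(1, 2)) = Pow(Add(Add(Add(-9, -332), -189173), 381318), Rational(1, 2)) = Pow(Add(Add(-341, -189173), 381318), Rational(1, 2)) = Pow(Add(-189514, 381318), Rational(1, 2)) = Pow(191804, Rational(1, 2)) = Mul(2, Pow(47951, Rational(1, 2)))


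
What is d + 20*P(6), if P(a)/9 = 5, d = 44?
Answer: 944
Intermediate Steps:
P(a) = 45 (P(a) = 9*5 = 45)
d + 20*P(6) = 44 + 20*45 = 44 + 900 = 944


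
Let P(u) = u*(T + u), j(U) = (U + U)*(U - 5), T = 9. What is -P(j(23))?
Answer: -693036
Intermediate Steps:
j(U) = 2*U*(-5 + U) (j(U) = (2*U)*(-5 + U) = 2*U*(-5 + U))
P(u) = u*(9 + u)
-P(j(23)) = -2*23*(-5 + 23)*(9 + 2*23*(-5 + 23)) = -2*23*18*(9 + 2*23*18) = -828*(9 + 828) = -828*837 = -1*693036 = -693036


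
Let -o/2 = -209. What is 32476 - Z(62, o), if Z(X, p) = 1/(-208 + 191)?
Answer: 552093/17 ≈ 32476.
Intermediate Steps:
o = 418 (o = -2*(-209) = 418)
Z(X, p) = -1/17 (Z(X, p) = 1/(-17) = -1/17)
32476 - Z(62, o) = 32476 - 1*(-1/17) = 32476 + 1/17 = 552093/17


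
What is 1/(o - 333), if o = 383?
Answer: 1/50 ≈ 0.020000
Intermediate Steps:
1/(o - 333) = 1/(383 - 333) = 1/50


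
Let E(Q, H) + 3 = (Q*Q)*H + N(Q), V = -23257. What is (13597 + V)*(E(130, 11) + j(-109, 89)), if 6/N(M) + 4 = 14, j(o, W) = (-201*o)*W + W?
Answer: -20632674216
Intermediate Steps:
j(o, W) = W - 201*W*o (j(o, W) = -201*W*o + W = W - 201*W*o)
N(M) = ⅗ (N(M) = 6/(-4 + 14) = 6/10 = 6*(⅒) = ⅗)
E(Q, H) = -12/5 + H*Q² (E(Q, H) = -3 + ((Q*Q)*H + ⅗) = -3 + (Q²*H + ⅗) = -3 + (H*Q² + ⅗) = -3 + (⅗ + H*Q²) = -12/5 + H*Q²)
(13597 + V)*(E(130, 11) + j(-109, 89)) = (13597 - 23257)*((-12/5 + 11*130²) + 89*(1 - 201*(-109))) = -9660*((-12/5 + 11*16900) + 89*(1 + 21909)) = -9660*((-12/5 + 185900) + 89*21910) = -9660*(929488/5 + 1949990) = -9660*10679438/5 = -20632674216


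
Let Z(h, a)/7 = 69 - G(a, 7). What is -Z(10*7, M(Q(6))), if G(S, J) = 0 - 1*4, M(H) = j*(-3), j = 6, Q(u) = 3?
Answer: -511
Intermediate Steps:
M(H) = -18 (M(H) = 6*(-3) = -18)
G(S, J) = -4 (G(S, J) = 0 - 4 = -4)
Z(h, a) = 511 (Z(h, a) = 7*(69 - 1*(-4)) = 7*(69 + 4) = 7*73 = 511)
-Z(10*7, M(Q(6))) = -1*511 = -511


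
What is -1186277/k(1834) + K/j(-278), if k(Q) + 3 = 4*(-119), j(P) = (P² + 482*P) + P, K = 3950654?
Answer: 32856781482/13649105 ≈ 2407.3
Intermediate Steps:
j(P) = P² + 483*P
k(Q) = -479 (k(Q) = -3 + 4*(-119) = -3 - 476 = -479)
-1186277/k(1834) + K/j(-278) = -1186277/(-479) + 3950654/((-278*(483 - 278))) = -1186277*(-1/479) + 3950654/((-278*205)) = 1186277/479 + 3950654/(-56990) = 1186277/479 + 3950654*(-1/56990) = 1186277/479 - 1975327/28495 = 32856781482/13649105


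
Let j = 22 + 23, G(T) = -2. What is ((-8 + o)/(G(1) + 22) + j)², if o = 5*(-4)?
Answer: 47524/25 ≈ 1901.0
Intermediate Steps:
o = -20
j = 45
((-8 + o)/(G(1) + 22) + j)² = ((-8 - 20)/(-2 + 22) + 45)² = (-28/20 + 45)² = (-28*1/20 + 45)² = (-7/5 + 45)² = (218/5)² = 47524/25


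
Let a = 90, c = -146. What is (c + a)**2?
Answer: 3136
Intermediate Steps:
(c + a)**2 = (-146 + 90)**2 = (-56)**2 = 3136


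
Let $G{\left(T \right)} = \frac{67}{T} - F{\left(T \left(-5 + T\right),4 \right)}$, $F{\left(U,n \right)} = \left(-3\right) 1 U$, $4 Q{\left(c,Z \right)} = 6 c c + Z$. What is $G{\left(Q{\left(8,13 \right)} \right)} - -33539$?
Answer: $\frac{391299795}{6352} \approx 61603.0$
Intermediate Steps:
$Q{\left(c,Z \right)} = \frac{Z}{4} + \frac{3 c^{2}}{2}$ ($Q{\left(c,Z \right)} = \frac{6 c c + Z}{4} = \frac{6 c^{2} + Z}{4} = \frac{Z + 6 c^{2}}{4} = \frac{Z}{4} + \frac{3 c^{2}}{2}$)
$F{\left(U,n \right)} = - 3 U$
$G{\left(T \right)} = \frac{67}{T} + 3 T \left(-5 + T\right)$ ($G{\left(T \right)} = \frac{67}{T} - - 3 T \left(-5 + T\right) = \frac{67}{T} + 3 T \left(-5 + T\right)$)
$G{\left(Q{\left(8,13 \right)} \right)} - -33539 = \frac{67 + 3 \left(\frac{1}{4} \cdot 13 + \frac{3 \cdot 8^{2}}{2}\right)^{2} \left(-5 + \left(\frac{1}{4} \cdot 13 + \frac{3 \cdot 8^{2}}{2}\right)\right)}{\frac{1}{4} \cdot 13 + \frac{3 \cdot 8^{2}}{2}} - -33539 = \frac{67 + 3 \left(\frac{13}{4} + \frac{3}{2} \cdot 64\right)^{2} \left(-5 + \left(\frac{13}{4} + \frac{3}{2} \cdot 64\right)\right)}{\frac{13}{4} + \frac{3}{2} \cdot 64} + 33539 = \frac{67 + 3 \left(\frac{13}{4} + 96\right)^{2} \left(-5 + \left(\frac{13}{4} + 96\right)\right)}{\frac{13}{4} + 96} + 33539 = \frac{67 + 3 \left(\frac{397}{4}\right)^{2} \left(-5 + \frac{397}{4}\right)}{\frac{397}{4}} + 33539 = \frac{4 \left(67 + 3 \cdot \frac{157609}{16} \cdot \frac{377}{4}\right)}{397} + 33539 = \frac{4 \left(67 + \frac{178255779}{64}\right)}{397} + 33539 = \frac{4}{397} \cdot \frac{178260067}{64} + 33539 = \frac{178260067}{6352} + 33539 = \frac{391299795}{6352}$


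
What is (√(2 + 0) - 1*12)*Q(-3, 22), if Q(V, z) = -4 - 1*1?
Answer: 60 - 5*√2 ≈ 52.929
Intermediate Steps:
Q(V, z) = -5 (Q(V, z) = -4 - 1 = -5)
(√(2 + 0) - 1*12)*Q(-3, 22) = (√(2 + 0) - 1*12)*(-5) = (√2 - 12)*(-5) = (-12 + √2)*(-5) = 60 - 5*√2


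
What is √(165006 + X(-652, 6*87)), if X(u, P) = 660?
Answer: √165666 ≈ 407.02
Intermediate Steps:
√(165006 + X(-652, 6*87)) = √(165006 + 660) = √165666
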